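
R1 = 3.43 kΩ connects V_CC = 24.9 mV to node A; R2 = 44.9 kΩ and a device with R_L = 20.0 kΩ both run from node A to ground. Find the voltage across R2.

R2 ‖ R_L = (44.9 × 20.0)/(44.9 + 20.0) = 13.84 kΩ.
Now apply the divider: V_out = 24.9 × 0.8014 = 19.95 mV.
(Unloaded it would be 23.1 mV; the load pulls it down.)

V_out ≈ 20.0 mV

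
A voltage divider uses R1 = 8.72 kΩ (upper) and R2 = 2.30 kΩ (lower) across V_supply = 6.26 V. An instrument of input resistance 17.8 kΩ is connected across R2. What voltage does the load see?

V_out ≈ 1.19 V

The load sits in parallel with R2, giving an effective lower resistance R2' = R2·R_L/(R2+R_L) = 2.037 kΩ.
Voltage divider with the loaded lower leg: V_out = 6.26 × 2.037/(8.72 + 2.037) = 6.26 × 0.1894 = 1.185 V.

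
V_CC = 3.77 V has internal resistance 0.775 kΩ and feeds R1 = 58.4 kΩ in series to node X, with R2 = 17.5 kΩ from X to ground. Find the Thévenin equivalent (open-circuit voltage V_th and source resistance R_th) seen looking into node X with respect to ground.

R1' = 0.775 + 58.4 = 59.17 kΩ (source resistance + R1).
Open-circuit (no load on X): V_th = V_CC · R2/(R1' + R2) = 3.77 × 17.5/(59.17 + 17.5) = 0.8604 V.
Zeroing V_CC shorts the top of R1' to ground, so R_th = R1' ‖ R2 = 13.51 kΩ.

V_th ≈ 0.860 V, R_th ≈ 13.5 kΩ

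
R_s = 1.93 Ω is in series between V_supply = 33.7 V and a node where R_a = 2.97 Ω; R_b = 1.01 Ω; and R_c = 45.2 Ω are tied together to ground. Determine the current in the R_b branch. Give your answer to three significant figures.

Equivalent of the parallel group: R_p = 0.7413 Ω.
Node voltage V_A = V_supply · R_p/(R_s + R_p) = 33.7 × 0.2775 = 9.352 V.
Branch current I = V_A/R_b = 9.352/1.01 = 9.260 A.

I ≈ 9.26 A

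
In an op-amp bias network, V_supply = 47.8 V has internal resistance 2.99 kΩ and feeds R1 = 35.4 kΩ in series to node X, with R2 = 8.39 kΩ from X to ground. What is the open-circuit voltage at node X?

R1' = 2.99 + 35.4 = 38.39 kΩ (source resistance + R1).
V_th is the unloaded tap voltage: V_supply · R2/(R1'+R2) = 47.8 × 0.1794 = 8.573 V.

V_th ≈ 8.57 V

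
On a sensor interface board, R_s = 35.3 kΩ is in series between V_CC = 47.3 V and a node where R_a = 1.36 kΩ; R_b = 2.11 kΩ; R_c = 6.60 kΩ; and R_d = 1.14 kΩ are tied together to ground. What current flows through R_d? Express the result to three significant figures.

I ≈ 0.519 mA

Equivalent of the parallel group: R_p = 0.4468 kΩ.
V_A by voltage divider: V_A = 47.3 × 0.4468/(35.3 + 0.4468) = 0.5913 V.
Branch current I = V_A/R_d = 0.5913/1.14 = 0.5186 mA.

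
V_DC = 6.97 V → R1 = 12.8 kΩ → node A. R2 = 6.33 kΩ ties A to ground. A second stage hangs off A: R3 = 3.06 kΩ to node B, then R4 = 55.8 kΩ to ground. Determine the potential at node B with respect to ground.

V_B ≈ 2.04 V

The second stage (R3 + R4 = 58.86 kΩ) loads node A in parallel with R2.
R2 ‖ (R3+R4) = 5.715 kΩ.
V_A = 6.97 × 5.715/(12.8 + 5.715) = 2.152 V.
V_B = V_A × 0.9480 = 2.040 V.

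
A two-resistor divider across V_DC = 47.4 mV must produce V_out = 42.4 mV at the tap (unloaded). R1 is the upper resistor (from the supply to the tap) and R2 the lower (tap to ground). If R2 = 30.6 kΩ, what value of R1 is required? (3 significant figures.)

The divider ratio is R2/(R1+R2) = 42.4/47.4 = 0.8945.
R1 = R2·(1/k − 1) = 30.6 × 0.1179 = 3.608 kΩ.

R1 ≈ 3.61 kΩ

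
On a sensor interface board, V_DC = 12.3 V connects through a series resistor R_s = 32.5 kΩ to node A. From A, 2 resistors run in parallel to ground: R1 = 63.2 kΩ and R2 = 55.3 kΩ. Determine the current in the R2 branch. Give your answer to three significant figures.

Combine the parallel branches: R_p = (1/63.2 + 1/55.3)⁻¹ = 29.49 kΩ.
V_A by voltage divider: V_A = 12.3 × 29.49/(32.5 + 29.49) = 5.852 V.
I(R2) = V_A / R2 = 5.852/55.3 = 0.1058 mA.

I ≈ 0.106 mA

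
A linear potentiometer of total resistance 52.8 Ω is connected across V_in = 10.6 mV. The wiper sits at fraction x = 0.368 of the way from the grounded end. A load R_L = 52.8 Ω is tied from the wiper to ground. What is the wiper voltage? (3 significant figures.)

V_out ≈ 3.16 mV

Lower segment x·R_p = 19.43 Ω; upper segment (1−x)·R_p = 33.37 Ω.
(x·R_p) ‖ R_L = 14.20 Ω.
Then V_out = V_in · 14.20/(33.37 + 14.20) = 3.165 mV.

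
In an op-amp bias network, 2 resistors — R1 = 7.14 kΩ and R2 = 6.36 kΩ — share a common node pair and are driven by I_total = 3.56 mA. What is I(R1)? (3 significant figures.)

I ≈ 1.68 mA

Two-branch current divider: I_k = I_total · R_other/(R_1 + R_2).
So I = 3.56 × 6.36/13.50 = 1.677 mA.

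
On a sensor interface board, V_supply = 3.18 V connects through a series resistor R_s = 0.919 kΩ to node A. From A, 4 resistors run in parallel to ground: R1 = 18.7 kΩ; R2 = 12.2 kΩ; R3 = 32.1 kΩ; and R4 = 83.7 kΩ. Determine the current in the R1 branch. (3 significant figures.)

I ≈ 0.146 mA

Parallel bank: R_p = 1/(1/18.7 + 1/12.2 + 1/32.1 + 1/83.7) = 5.601 kΩ.
V_A by voltage divider: V_A = 3.18 × 5.601/(0.919 + 5.601) = 2.732 V.
Branch current I = V_A/R1 = 2.732/18.7 = 0.1461 mA.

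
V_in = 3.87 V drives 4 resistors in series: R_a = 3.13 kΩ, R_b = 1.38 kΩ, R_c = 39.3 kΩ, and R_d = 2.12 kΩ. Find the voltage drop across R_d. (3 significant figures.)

V ≈ 0.179 V

Series total: ΣR = 3.13 + 1.38 + 39.3 + 2.12 = 45.93 kΩ.
Voltage divider: V = V_in · (2.120 / 45.93) = 3.87 × 0.04616 = 0.1786 V.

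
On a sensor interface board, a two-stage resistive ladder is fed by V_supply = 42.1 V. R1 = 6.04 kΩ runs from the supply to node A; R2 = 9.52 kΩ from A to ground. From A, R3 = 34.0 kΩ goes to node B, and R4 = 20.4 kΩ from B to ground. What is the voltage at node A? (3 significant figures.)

V_A ≈ 24.1 V

Node A sees R2 in parallel with the series input of stage 2, R3 + R4 = 54.40 kΩ.
R2 ‖ (R3+R4) = 8.102 kΩ.
First divider: V_A = V_supply · 8.102/(6.04 + 8.102) = 24.12 V.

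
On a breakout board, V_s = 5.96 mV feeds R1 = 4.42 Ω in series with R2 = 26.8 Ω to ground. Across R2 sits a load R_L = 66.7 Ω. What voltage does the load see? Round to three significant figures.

R2 ‖ R_L = (26.8 × 66.7)/(26.8 + 66.7) = 19.12 Ω.
Voltage divider with the loaded lower leg: V_out = 5.96 × 19.12/(4.42 + 19.12) = 5.96 × 0.8122 = 4.841 mV.
(Unloaded it would be 5.12 mV; the load pulls it down.)

V_out ≈ 4.84 mV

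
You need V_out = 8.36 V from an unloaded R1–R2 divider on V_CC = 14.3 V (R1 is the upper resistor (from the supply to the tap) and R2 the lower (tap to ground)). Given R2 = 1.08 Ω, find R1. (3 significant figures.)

R1 ≈ 0.767 Ω

The divider ratio is R2/(R1+R2) = 8.36/14.3 = 0.5846.
Rearranging, R1 = R2·(1−k)/k = 1.08 × 0.7105 = 0.7674 Ω.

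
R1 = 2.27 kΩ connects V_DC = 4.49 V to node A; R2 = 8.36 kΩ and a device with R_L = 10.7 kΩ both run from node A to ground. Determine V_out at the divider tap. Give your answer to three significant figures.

R2 ‖ R_L = (8.36 × 10.7)/(8.36 + 10.7) = 4.693 kΩ.
Now apply the divider: V_out = 4.49 × 0.6740 = 3.026 V.
(Unloaded it would be 3.53 V; the load pulls it down.)

V_out ≈ 3.03 V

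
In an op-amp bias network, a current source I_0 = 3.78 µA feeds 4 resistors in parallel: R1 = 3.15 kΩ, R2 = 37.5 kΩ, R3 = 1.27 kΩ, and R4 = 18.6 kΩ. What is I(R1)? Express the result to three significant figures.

Total conductance ΣG = 1/3.15 + 1/37.5 + 1/1.27 + 1/18.6 = 1.185 (units of 1/kΩ).
By the current-divider rule, I = I_0 · G_k/ΣG = 3.78 × 0.2678 = 1.012 µA.

I ≈ 1.01 µA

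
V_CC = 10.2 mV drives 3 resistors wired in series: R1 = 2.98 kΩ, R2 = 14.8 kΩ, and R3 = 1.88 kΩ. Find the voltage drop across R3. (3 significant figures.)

ΣR = 2.98 + 14.8 + 1.88 = 19.66 kΩ.
V = V_CC · R/ΣR = 10.2 × 0.09563 = 0.9754 mV.

V ≈ 0.975 mV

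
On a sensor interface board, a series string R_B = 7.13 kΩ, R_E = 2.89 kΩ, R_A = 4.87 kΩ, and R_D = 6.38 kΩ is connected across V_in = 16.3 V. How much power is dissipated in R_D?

P ≈ 3.75 mW

The common current is I = 16.3/21.27 = 0.7663 mA.
P(R_D) = I²·R_D = (0.7663)² × 6.38 = 3.747 mW.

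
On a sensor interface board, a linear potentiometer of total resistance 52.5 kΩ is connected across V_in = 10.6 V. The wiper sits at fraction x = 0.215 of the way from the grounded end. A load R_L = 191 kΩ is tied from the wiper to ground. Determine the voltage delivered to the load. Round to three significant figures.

Lower segment x·R_p = 11.29 kΩ; upper segment (1−x)·R_p = 41.21 kΩ.
(x·R_p) ‖ R_L = 10.66 kΩ.
V_out = 10.6 × 10.66/(41.21 + 10.66) = 2.178 V.

V_out ≈ 2.18 V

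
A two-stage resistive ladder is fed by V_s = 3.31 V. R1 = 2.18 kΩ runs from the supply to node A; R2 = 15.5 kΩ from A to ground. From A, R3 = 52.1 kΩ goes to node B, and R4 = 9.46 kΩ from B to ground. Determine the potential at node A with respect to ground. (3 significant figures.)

V_A ≈ 2.81 V

Node A sees R2 in parallel with the series input of stage 2, R3 + R4 = 61.56 kΩ.
R2 ‖ (R3+R4) = 12.38 kΩ.
So V_A = 3.31 × 0.8503 = 2.814 V.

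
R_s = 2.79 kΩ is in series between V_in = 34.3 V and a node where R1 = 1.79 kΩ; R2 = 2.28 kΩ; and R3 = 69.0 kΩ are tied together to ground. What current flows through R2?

Parallel bank: R_p = 1/(1/1.79 + 1/2.28 + 1/69.0) = 0.9884 kΩ.
Node voltage V_A = V_in · R_p/(R_s + R_p) = 34.3 × 0.2616 = 8.973 V.
I(R2) = V_A / R2 = 8.973/2.28 = 3.935 mA.

I ≈ 3.94 mA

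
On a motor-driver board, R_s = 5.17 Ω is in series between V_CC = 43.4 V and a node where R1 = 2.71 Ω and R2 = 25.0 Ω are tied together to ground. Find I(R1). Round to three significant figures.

I ≈ 5.14 A

Combine the parallel branches: R_p = (1/2.71 + 1/25.0)⁻¹ = 2.445 Ω.
V_A by voltage divider: V_A = 43.4 × 2.445/(5.17 + 2.445) = 13.93 V.
I(R1) = V_A / R1 = 13.93/2.71 = 5.142 A.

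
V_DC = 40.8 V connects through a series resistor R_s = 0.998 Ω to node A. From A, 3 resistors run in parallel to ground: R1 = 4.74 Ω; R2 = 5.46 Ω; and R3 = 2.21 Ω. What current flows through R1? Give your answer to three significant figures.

Combine the parallel branches: R_p = (1/4.74 + 1/5.46 + 1/2.21)⁻¹ = 1.181 Ω.
V_A = 40.8 × 1.181/2.179 = 22.11 V.
I(R1) = V_A / R1 = 22.11/4.74 = 4.666 A.

I ≈ 4.67 A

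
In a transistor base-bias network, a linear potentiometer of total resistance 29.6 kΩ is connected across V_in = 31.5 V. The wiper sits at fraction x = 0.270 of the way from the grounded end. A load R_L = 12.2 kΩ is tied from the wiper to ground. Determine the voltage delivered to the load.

The pot divides into 21.61 kΩ above the wiper and 7.992 kΩ below.
(x·R_p) ‖ R_L = 4.829 kΩ.
V_out = 31.5 × 4.829/(21.61 + 4.829) = 5.754 V.
(Unloaded: V_out = x·V_in = 8.51 V.)

V_out ≈ 5.75 V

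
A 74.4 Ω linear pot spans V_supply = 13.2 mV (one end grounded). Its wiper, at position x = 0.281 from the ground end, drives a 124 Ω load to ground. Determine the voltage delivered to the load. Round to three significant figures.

The pot divides into 53.49 Ω above the wiper and 20.91 Ω below.
(x·R_p) ‖ R_L = 17.89 Ω.
V_out = 13.2 × 17.89/(53.49 + 17.89) = 3.308 mV.

V_out ≈ 3.31 mV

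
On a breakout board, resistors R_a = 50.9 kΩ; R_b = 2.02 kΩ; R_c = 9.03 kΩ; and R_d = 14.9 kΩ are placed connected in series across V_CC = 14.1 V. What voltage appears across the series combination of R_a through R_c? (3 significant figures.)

Series total: ΣR = 50.9 + 2.02 + 9.03 + 14.9 = 76.85 kΩ.
R_{R_a..R_c} = 50.9 + 2.02 + 9.03 = 61.95 kΩ.
V = V_CC · R/ΣR = 14.1 × 0.8061 = 11.37 V.

V ≈ 11.4 V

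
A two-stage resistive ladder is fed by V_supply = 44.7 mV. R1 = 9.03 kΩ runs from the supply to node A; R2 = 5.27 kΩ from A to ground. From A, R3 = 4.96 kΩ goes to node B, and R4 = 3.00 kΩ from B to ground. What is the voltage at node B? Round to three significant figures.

V_B ≈ 4.38 mV

The second stage (R3 + R4 = 7.960 kΩ) loads node A in parallel with R2.
Effective lower resistance at A: R2 ‖ 7.960 = 3.171 kΩ.
V_A = 44.7 × 3.171/(9.03 + 3.171) = 11.62 mV.
Stage 2 is unloaded, so V_B = V_A · R4/(R3+R4) = 11.62 × 3.00/7.960 = 4.378 mV.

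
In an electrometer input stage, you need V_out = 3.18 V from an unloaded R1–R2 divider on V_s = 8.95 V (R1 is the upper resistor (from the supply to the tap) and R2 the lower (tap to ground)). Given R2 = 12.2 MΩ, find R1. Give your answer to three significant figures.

R1 ≈ 22.1 MΩ

V_out/V_s = R2/(R1+R2) = 0.3553.
Rearranging, R1 = R2·(1−k)/k = 12.2 × 1.814 = 22.14 MΩ.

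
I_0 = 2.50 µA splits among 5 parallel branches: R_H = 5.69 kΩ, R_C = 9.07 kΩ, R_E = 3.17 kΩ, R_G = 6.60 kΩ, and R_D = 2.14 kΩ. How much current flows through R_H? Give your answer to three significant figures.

I ≈ 0.360 µA

ΣG = 1/5.69 + 1/9.07 + 1/3.17 + 1/6.60 + 1/2.14 = 1.220.
By the current-divider rule, I = I_0 · G_k/ΣG = 2.50 × 0.1440 = 0.3601 µA.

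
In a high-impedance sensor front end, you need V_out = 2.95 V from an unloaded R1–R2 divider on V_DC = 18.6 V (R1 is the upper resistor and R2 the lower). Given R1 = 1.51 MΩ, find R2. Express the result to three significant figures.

R2 ≈ 0.285 MΩ

The divider ratio is R2/(R1+R2) = 2.95/18.6 = 0.1586.
So R2 = R1 · V_out/(V_DC − V_out) = 1.51 × 2.95/(18.6 − 2.95) = 1.51 × 0.1885 = 0.2846 MΩ.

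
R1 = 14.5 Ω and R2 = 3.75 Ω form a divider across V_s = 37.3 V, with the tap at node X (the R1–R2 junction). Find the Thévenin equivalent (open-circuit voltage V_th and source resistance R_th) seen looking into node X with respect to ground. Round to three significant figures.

V_th ≈ 7.66 V, R_th ≈ 2.98 Ω

V_th is the unloaded tap voltage: V_s · R2/(R1+R2) = 37.3 × 0.2055 = 7.664 V.
Looking into X with the source shorted: R_th = R1·R2/(R1+R2) = 14.50 × 3.75/18.25 = 2.979 Ω.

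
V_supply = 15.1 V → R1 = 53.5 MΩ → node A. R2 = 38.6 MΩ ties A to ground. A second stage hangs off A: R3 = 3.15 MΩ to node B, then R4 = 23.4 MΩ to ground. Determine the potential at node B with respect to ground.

V_B ≈ 3.02 V

Looking into the second stage from A: R3 + R4 = 26.55 MΩ appears in parallel with R2.
Effective lower resistance at A: R2 ‖ 26.55 = 15.73 MΩ.
First divider: V_A = V_supply · 15.73/(53.5 + 15.73) = 3.431 V.
Then the unloaded second divider: V_B = V_A × R4/(R3+R4) = 3.431 × 0.8814 = 3.024 V.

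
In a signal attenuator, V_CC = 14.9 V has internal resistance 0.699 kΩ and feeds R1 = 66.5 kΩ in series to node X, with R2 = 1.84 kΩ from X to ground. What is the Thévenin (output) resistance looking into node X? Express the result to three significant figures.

R1' = 0.699 + 66.5 = 67.20 kΩ (source resistance + R1).
With V_CC suppressed (replaced by a short), R_th = R1' ‖ R2 = (67.20 × 1.84)/(67.20 + 1.84) = 1.791 kΩ.

R_th ≈ 1.79 kΩ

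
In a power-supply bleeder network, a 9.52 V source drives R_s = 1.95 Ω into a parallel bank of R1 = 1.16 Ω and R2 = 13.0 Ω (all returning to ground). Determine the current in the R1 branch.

I ≈ 2.90 A

Combine the parallel branches: R_p = (1/1.16 + 1/13.0)⁻¹ = 1.065 Ω.
Node voltage V_A = V_CC · R_p/(R_s + R_p) = 9.52 × 0.3532 = 3.363 V.
I(R1) = V_A / R1 = 3.363/1.16 = 2.899 A.
(Check via current divider: I_total = 3.158 A; share G_k/ΣG = 0.9181 → same result.)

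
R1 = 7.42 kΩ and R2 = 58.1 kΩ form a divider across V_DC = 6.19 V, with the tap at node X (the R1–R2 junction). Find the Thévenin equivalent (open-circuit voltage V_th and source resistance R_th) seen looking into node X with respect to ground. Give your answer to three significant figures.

V_th is the unloaded tap voltage: V_DC · R2/(R1+R2) = 6.19 × 0.8868 = 5.489 V.
Looking into X with the source shorted: R_th = R1·R2/(R1+R2) = 7.420 × 58.1/65.52 = 6.580 kΩ.

V_th ≈ 5.49 V, R_th ≈ 6.58 kΩ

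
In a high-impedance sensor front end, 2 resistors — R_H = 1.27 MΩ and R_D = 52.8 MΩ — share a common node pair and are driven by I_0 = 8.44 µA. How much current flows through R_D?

I ≈ 0.198 µA

Two-branch current divider: I_k = I_0 · R_other/(R_1 + R_2).
So I = 8.44 × 1.27/54.07 = 0.1982 µA.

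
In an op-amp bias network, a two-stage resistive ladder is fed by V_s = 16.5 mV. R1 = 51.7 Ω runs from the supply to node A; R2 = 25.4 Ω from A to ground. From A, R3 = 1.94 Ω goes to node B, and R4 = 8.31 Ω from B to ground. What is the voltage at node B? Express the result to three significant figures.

V_B ≈ 1.66 mV

The second stage (R3 + R4 = 10.25 Ω) loads node A in parallel with R2.
R2 ‖ (R3+R4) = 7.303 Ω.
So V_A = 16.5 × 0.1238 = 2.042 mV.
V_B = V_A × 0.8107 = 1.656 mV.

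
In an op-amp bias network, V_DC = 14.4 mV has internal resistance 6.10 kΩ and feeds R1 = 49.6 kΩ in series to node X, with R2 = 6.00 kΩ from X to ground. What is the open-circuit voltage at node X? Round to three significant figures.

V_th ≈ 1.40 mV

R1' = 6.10 + 49.6 = 55.70 kΩ (source resistance + R1).
Open-circuit (no load on X): V_th = V_DC · R2/(R1' + R2) = 14.4 × 6.00/(55.70 + 6.00) = 1.400 mV.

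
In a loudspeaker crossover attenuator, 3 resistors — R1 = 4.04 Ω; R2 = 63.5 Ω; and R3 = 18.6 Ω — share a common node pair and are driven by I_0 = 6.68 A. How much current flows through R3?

I ≈ 1.13 A

Total conductance ΣG = 1/4.04 + 1/63.5 + 1/18.6 = 0.3170 (units of 1/Ω).
Current divider: I(R3) = I_0 · G_k/ΣG = 6.68 × (0.05376/0.3170) = 6.68 × 0.1696 = 1.133 A.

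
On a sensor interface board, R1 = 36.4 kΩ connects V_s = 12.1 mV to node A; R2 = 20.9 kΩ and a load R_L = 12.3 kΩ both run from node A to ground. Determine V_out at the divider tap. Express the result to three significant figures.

V_out ≈ 2.12 mV

First combine the lower leg with the load: R2 ‖ R_L = 7.743 kΩ.
Voltage divider with the loaded lower leg: V_out = 12.1 × 7.743/(36.4 + 7.743) = 12.1 × 0.1754 = 2.122 mV.
(Unloaded it would be 4.41 mV; the load pulls it down.)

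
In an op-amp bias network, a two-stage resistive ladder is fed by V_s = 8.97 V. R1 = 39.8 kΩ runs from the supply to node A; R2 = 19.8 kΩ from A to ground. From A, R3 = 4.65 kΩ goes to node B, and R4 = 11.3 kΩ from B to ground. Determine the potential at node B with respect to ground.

V_B ≈ 1.15 V

Looking into the second stage from A: R3 + R4 = 15.95 kΩ appears in parallel with R2.
R2 ‖ (R3+R4) = 8.834 kΩ.
V_A = 8.97 × 8.834/(39.8 + 8.834) = 1.629 V.
Stage 2 is unloaded, so V_B = V_A · R4/(R3+R4) = 1.629 × 11.3/15.95 = 1.154 V.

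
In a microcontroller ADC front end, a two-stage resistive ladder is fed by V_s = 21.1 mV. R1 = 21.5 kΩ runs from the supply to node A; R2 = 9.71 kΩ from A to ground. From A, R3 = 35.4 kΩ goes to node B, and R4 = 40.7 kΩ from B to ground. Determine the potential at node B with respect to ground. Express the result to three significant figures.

Looking into the second stage from A: R3 + R4 = 76.10 kΩ appears in parallel with R2.
Effective lower resistance at A: R2 ‖ 76.10 = 8.611 kΩ.
First divider: V_A = V_s · 8.611/(21.5 + 8.611) = 6.034 mV.
V_B = V_A × 0.5348 = 3.227 mV.

V_B ≈ 3.23 mV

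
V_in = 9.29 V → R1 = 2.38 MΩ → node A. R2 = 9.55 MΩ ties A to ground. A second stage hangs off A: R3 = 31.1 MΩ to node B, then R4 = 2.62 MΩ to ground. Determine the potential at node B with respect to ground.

V_B ≈ 0.547 V

The second stage (R3 + R4 = 33.72 MΩ) loads node A in parallel with R2.
Effective lower resistance at A: R2 ‖ 33.72 = 7.442 MΩ.
So V_A = 9.29 × 0.7577 = 7.039 V.
Stage 2 is unloaded, so V_B = V_A · R4/(R3+R4) = 7.039 × 2.62/33.72 = 0.5469 V.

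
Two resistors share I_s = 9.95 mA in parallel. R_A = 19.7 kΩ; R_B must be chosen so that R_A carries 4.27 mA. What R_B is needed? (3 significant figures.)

R_B ≈ 14.8 kΩ

Two-branch current divider: I_A = I_s · R_B/(R_A + R_B).
With f = 0.4291, R_B = R_A · f/(1−f) = 19.7 × 0.7518 = 14.81 kΩ.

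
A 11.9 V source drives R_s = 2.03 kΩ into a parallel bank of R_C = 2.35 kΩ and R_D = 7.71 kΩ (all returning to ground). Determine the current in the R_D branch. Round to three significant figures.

I ≈ 0.726 mA

Equivalent of the parallel group: R_p = 1.801 kΩ.
V_A = 11.9 × 1.801/3.831 = 5.594 V.
I(R_D) = V_A / R_D = 5.594/7.71 = 0.7256 mA.
(Check via current divider: I_total = 3.106 mA; share G_k/ΣG = 0.2336 → same result.)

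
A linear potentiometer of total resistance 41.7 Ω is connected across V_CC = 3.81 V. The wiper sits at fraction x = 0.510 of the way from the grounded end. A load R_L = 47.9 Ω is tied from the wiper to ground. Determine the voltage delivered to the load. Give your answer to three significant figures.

Split the track: R_lower = x·R_p = 21.27 Ω, R_upper = (1−x)·R_p = 20.43 Ω.
Lower segment in parallel with the load: 21.27 ‖ 47.9 = 14.73 Ω.
V_out = 3.81 × 14.73/(20.43 + 14.73) = 1.596 V.

V_out ≈ 1.60 V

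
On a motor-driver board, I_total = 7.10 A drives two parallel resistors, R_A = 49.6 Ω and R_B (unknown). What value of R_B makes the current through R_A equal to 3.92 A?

The fraction through R_A equals R_B/(R_A+R_B).
With f = 0.5521, R_B = R_A · f/(1−f) = 49.6 × 1.233 = 61.14 Ω.

R_B ≈ 61.1 Ω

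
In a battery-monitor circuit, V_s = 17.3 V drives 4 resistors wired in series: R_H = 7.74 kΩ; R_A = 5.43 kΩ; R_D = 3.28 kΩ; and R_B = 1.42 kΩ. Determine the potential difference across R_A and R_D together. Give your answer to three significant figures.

ΣR = 7.74 + 5.43 + 3.28 + 1.42 = 17.87 kΩ.
R_{R_A..R_D} = 5.43 + 3.28 = 8.710 kΩ.
Voltage divider: V = V_s · (8.710 / 17.87) = 17.3 × 0.4874 = 8.432 V.

V ≈ 8.43 V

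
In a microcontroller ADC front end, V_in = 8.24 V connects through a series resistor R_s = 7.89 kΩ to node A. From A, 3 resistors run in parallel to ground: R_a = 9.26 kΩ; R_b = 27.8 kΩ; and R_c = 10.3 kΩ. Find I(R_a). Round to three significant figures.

I ≈ 0.307 mA

Combine the parallel branches: R_p = (1/9.26 + 1/27.8 + 1/10.3)⁻¹ = 4.149 kΩ.
V_A = 8.24 × 4.149/12.04 = 2.840 V.
I(R_a) = V_A / R_a = 2.840/9.26 = 0.3066 mA.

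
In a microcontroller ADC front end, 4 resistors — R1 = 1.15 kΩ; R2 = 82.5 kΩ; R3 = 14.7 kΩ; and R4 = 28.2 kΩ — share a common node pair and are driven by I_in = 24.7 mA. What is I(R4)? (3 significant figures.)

I ≈ 0.889 mA

ΣG = 1/1.15 + 1/82.5 + 1/14.7 + 1/28.2 = 0.9852.
Current divider: I(R4) = I_in · G_k/ΣG = 24.7 × (0.03546/0.9852) = 24.7 × 0.03599 = 0.8891 mA.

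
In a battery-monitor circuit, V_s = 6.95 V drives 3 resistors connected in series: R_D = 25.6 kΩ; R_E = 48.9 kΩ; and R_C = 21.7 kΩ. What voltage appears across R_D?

Series total: ΣR = 25.6 + 48.9 + 21.7 = 96.20 kΩ.
V = V_s · R/ΣR = 6.95 × 0.2661 = 1.849 V.

V ≈ 1.85 V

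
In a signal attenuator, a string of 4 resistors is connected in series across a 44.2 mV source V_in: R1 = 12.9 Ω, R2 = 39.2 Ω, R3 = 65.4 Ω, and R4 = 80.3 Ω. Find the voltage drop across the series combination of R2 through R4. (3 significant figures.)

Series total: ΣR = 12.9 + 39.2 + 65.4 + 80.3 = 197.8 Ω.
R_{R2..R4} = 39.2 + 65.4 + 80.3 = 184.9 Ω.
Voltage divider: V = V_in · (184.9 / 197.8) = 44.2 × 0.9348 = 41.32 mV.

V ≈ 41.3 mV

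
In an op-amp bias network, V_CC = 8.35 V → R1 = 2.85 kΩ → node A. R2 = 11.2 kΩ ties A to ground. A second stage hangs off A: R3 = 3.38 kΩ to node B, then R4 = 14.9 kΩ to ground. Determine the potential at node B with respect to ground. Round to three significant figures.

V_B ≈ 4.83 V

The second stage (R3 + R4 = 18.28 kΩ) loads node A in parallel with R2.
Effective lower resistance at A: R2 ‖ 18.28 = 6.945 kΩ.
V_A = 8.35 × 6.945/(2.85 + 6.945) = 5.920 V.
Stage 2 is unloaded, so V_B = V_A · R4/(R3+R4) = 5.920 × 14.9/18.28 = 4.826 V.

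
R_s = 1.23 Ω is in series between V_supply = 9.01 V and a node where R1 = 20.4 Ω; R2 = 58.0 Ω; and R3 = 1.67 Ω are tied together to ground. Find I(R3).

Equivalent of the parallel group: R_p = 1.504 Ω.
V_A = 9.01 × 1.504/2.734 = 4.956 V.
I(R3) = V_A / R3 = 4.956/1.67 = 2.968 A.

I ≈ 2.97 A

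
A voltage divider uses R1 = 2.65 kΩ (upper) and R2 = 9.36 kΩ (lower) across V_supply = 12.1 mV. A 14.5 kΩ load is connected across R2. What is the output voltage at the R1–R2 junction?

V_out ≈ 8.25 mV

R2 ‖ R_L = (9.36 × 14.5)/(9.36 + 14.5) = 5.688 kΩ.
Voltage divider with the loaded lower leg: V_out = 12.1 × 5.688/(2.65 + 5.688) = 12.1 × 0.6822 = 8.254 mV.
(Unloaded it would be 9.43 mV; the load pulls it down.)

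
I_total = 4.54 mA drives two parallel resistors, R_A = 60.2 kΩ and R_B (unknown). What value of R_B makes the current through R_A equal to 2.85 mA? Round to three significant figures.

The fraction through R_A equals R_B/(R_A+R_B).
With f = 0.6278, R_B = R_A · f/(1−f) = 60.2 × 1.686 = 101.5 kΩ.

R_B ≈ 102 kΩ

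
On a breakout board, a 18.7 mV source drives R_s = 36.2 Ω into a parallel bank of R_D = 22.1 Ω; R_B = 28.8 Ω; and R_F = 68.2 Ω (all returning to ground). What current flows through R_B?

I ≈ 0.147 mA

Combine the parallel branches: R_p = (1/22.1 + 1/28.8 + 1/68.2)⁻¹ = 10.57 Ω.
V_A by voltage divider: V_A = 18.7 × 10.57/(36.2 + 10.57) = 4.225 mV.
I(R_B) = V_A / R_B = 4.225/28.8 = 0.1467 mA.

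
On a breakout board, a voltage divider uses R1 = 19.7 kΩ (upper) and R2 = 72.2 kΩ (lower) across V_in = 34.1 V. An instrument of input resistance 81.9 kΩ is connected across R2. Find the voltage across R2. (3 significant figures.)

V_out ≈ 22.5 V

R2 ‖ R_L = (72.2 × 81.9)/(72.2 + 81.9) = 38.37 kΩ.
Now apply the divider: V_out = 34.1 × 0.6608 = 22.53 V.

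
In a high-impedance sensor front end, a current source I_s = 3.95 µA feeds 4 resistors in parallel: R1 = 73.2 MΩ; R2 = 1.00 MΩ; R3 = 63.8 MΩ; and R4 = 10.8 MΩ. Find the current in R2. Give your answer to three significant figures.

Conductances: ΣG = 1/73.2 + 1/1.00 + 1/63.8 + 1/10.8 = 1.122 (1/MΩ).
Current divider: I(R2) = I_s · G_k/ΣG = 3.95 × (1.000/1.122) = 3.95 × 0.8913 = 3.521 µA.

I ≈ 3.52 µA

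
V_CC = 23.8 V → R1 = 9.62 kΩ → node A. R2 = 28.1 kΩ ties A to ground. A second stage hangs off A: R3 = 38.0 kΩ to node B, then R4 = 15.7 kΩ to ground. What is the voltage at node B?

V_B ≈ 4.57 V

Node A sees R2 in parallel with the series input of stage 2, R3 + R4 = 53.70 kΩ.
Effective lower resistance at A: R2 ‖ 53.70 = 18.45 kΩ.
So V_A = 23.8 × 0.6572 = 15.64 V.
V_B = V_A × 0.2924 = 4.573 V.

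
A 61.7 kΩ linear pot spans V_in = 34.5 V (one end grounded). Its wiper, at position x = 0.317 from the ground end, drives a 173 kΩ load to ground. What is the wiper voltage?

Split the track: R_lower = x·R_p = 19.56 kΩ, R_upper = (1−x)·R_p = 42.14 kΩ.
R_L loads the lower segment: effective lower R = 17.57 kΩ.
Then V_out = V_in · 17.57/(42.14 + 17.57) = 10.15 V.
(Unloaded: V_out = x·V_in = 10.9 V.)

V_out ≈ 10.2 V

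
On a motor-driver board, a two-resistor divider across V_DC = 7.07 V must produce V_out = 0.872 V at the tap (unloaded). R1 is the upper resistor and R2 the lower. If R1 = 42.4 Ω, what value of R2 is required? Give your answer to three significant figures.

R2 ≈ 5.97 Ω

V_out/V_DC = R2/(R1+R2) = 0.1233.
So R2 = R1 · V_out/(V_DC − V_out) = 42.4 × 0.872/(7.07 − 0.872) = 42.4 × 0.1407 = 5.965 Ω.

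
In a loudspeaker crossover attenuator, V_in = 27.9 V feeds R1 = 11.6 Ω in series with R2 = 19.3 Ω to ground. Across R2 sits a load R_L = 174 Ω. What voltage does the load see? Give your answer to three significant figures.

V_out ≈ 16.7 V

The load sits in parallel with R2, giving an effective lower resistance R2' = R2·R_L/(R2+R_L) = 17.37 Ω.
Then V_out = V_in · R2'/(R1 + R2') = 27.9 × 17.37/28.97 = 16.73 V.
(Unloaded it would be 17.4 V; the load pulls it down.)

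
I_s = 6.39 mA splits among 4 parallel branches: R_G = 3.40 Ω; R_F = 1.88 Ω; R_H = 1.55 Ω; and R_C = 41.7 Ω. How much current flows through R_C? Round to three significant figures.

I ≈ 0.102 mA

Conductances: ΣG = 1/3.40 + 1/1.88 + 1/1.55 + 1/41.7 = 1.495 (1/Ω).
By the current-divider rule, I = I_s · G_k/ΣG = 6.39 × 0.01604 = 0.1025 mA.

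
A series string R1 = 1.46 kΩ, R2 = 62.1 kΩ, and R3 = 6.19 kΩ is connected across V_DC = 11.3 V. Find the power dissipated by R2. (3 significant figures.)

P ≈ 1.63 mW

ΣR = 69.75 kΩ → I = 11.3/69.75 = 0.1620 mA.
V(R2) = I·R = 10.06 V; P = V·I = 10.06 × 0.1620 = 1.630 mW.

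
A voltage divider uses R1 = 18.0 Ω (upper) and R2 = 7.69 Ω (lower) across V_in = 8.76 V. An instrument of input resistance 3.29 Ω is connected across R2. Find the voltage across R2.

The load sits in parallel with R2, giving an effective lower resistance R2' = R2·R_L/(R2+R_L) = 2.304 Ω.
Now apply the divider: V_out = 8.76 × 0.1135 = 0.9941 V.
(Unloaded it would be 2.62 V; the load pulls it down.)

V_out ≈ 0.994 V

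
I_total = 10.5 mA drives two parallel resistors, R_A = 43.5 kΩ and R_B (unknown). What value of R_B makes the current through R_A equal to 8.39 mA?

R_B ≈ 173 kΩ

In a two-way split, I_A/I_total = R_B/(R_A + R_B).
8.39/10.5 = R_B/(R_A + R_B) → R_B = R_A · (0.7990)/(1 − 0.7990) = 43.5 × 3.976 = 173.0 kΩ.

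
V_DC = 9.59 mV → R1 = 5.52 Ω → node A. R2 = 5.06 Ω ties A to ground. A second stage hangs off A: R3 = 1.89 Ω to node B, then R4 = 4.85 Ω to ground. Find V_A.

V_A ≈ 3.30 mV

Node A sees R2 in parallel with the series input of stage 2, R3 + R4 = 6.740 Ω.
Effective lower resistance at A: R2 ‖ 6.740 = 2.890 Ω.
First divider: V_A = V_DC · 2.890/(5.52 + 2.890) = 3.296 mV.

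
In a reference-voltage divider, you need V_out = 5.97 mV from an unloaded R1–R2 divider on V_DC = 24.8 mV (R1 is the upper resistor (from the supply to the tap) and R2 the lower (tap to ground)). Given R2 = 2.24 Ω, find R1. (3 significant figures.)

R1 ≈ 7.07 Ω

The divider ratio is R2/(R1+R2) = 5.97/24.8 = 0.2407.
So R1 = R2 · (V_DC/V_out − 1) = 2.24 × (24.8/5.97 − 1) = 2.24 × 3.154 = 7.065 Ω.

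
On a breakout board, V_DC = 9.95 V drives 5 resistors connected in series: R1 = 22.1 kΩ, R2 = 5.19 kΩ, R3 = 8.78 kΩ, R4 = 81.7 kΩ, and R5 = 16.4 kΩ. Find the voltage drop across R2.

V ≈ 0.385 V

Series total: ΣR = 22.1 + 5.19 + 8.78 + 81.7 + 16.4 = 134.2 kΩ.
Voltage divider: V = V_DC · (5.190 / 134.2) = 9.95 × 0.03868 = 0.3849 V.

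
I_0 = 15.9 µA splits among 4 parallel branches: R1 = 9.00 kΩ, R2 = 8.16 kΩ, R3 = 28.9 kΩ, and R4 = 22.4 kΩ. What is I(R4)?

Total conductance ΣG = 1/9.00 + 1/8.16 + 1/28.9 + 1/22.4 = 0.3129 (units of 1/kΩ).
R4 takes the fraction G_k/ΣG = 0.04464/0.3129 = 0.1427, so I = 15.9 × 0.1427 = 2.268 µA.

I ≈ 2.27 µA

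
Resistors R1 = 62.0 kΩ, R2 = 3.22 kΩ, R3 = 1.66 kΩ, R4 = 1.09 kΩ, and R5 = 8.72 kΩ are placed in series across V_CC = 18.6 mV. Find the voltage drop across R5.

ΣR = 62.0 + 3.22 + 1.66 + 1.09 + 8.72 = 76.69 kΩ.
By the voltage-divider rule, V = 18.6 × 8.720/76.69 = 2.115 mV.

V ≈ 2.11 mV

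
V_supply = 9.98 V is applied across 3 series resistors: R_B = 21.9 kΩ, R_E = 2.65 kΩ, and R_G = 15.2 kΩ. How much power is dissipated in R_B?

P ≈ 1.38 mW

ΣR = 39.75 kΩ → I = 9.98/39.75 = 0.2511 mA.
P = I²R = 0.06304 × 21.9 = 1.380 mW.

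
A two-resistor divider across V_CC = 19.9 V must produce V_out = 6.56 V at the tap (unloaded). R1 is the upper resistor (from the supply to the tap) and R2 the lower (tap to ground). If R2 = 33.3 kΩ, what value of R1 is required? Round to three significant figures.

Required fraction k = V_out/V_CC = 0.3296.
R1 = R2·(1/k − 1) = 33.3 × 2.034 = 67.72 kΩ.

R1 ≈ 67.7 kΩ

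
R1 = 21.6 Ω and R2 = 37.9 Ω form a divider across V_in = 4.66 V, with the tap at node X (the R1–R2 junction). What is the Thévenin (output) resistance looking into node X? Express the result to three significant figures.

R_th ≈ 13.8 Ω

Zeroing V_in shorts the top of R1 to ground, so R_th = R1 ‖ R2 = 13.76 Ω.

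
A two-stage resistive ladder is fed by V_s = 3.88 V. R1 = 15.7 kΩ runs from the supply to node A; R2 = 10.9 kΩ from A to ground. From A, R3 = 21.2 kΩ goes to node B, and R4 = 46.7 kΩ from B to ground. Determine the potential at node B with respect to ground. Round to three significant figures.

V_B ≈ 0.999 V

Node A sees R2 in parallel with the series input of stage 2, R3 + R4 = 67.90 kΩ.
Effective lower resistance at A: R2 ‖ 67.90 = 9.392 kΩ.
So V_A = 3.88 × 0.3743 = 1.452 V.
Stage 2 is unloaded, so V_B = V_A · R4/(R3+R4) = 1.452 × 46.7/67.90 = 0.9989 V.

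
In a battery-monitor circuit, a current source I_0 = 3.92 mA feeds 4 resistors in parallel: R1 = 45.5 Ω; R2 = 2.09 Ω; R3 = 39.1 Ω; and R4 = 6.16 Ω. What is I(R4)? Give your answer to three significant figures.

Total conductance ΣG = 1/45.5 + 1/2.09 + 1/39.1 + 1/6.16 = 0.6884 (units of 1/Ω).
By the current-divider rule, I = I_0 · G_k/ΣG = 3.92 × 0.2358 = 0.9245 mA.

I ≈ 0.924 mA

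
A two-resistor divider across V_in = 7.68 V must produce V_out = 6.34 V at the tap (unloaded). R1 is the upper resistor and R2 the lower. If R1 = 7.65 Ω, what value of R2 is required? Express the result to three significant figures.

The divider ratio is R2/(R1+R2) = 6.34/7.68 = 0.8255.
So R2 = R1 · V_out/(V_in − V_out) = 7.65 × 6.34/(7.68 − 6.34) = 7.65 × 4.731 = 36.19 Ω.

R2 ≈ 36.2 Ω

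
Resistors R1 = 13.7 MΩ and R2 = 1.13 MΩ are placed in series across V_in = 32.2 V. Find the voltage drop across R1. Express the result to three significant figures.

V ≈ 29.7 V

ΣR = 13.7 + 1.13 = 14.83 MΩ.
Voltage divider: V = V_in · (13.70 / 14.83) = 32.2 × 0.9238 = 29.75 V.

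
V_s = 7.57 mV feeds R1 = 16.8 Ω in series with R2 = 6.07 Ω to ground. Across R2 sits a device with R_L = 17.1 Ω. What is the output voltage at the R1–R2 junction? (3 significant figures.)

V_out ≈ 1.59 mV

First combine the lower leg with the load: R2 ‖ R_L = 4.480 Ω.
Now apply the divider: V_out = 7.57 × 0.2105 = 1.594 mV.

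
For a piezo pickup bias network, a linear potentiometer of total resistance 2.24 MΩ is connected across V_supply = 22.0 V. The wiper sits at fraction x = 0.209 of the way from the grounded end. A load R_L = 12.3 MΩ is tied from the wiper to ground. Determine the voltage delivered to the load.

Split the track: R_lower = x·R_p = 0.4682 MΩ, R_upper = (1−x)·R_p = 1.772 MΩ.
Lower segment in parallel with the load: 0.4682 ‖ 12.3 = 0.4510 MΩ.
Loaded-divider output: V_out = 22.0 × 0.2029 = 4.464 V.

V_out ≈ 4.46 V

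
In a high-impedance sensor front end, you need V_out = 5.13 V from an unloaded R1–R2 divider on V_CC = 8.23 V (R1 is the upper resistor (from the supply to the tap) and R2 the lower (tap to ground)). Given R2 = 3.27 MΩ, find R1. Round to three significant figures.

V_out/V_CC = R2/(R1+R2) = 0.6233.
R1 = R2·(1/k − 1) = 3.27 × 0.6043 = 1.976 MΩ.

R1 ≈ 1.98 MΩ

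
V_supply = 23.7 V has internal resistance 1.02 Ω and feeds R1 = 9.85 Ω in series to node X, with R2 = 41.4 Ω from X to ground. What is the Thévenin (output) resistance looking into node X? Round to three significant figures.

R1' = 1.02 + 9.85 = 10.87 Ω (source resistance + R1).
With V_supply suppressed (replaced by a short), R_th = R1' ‖ R2 = (10.87 × 41.4)/(10.87 + 41.4) = 8.609 Ω.

R_th ≈ 8.61 Ω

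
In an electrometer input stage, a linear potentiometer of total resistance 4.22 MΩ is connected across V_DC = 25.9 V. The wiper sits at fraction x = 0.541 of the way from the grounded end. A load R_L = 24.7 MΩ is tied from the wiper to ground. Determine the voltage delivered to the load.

V_out ≈ 13.4 V

Lower segment x·R_p = 2.283 MΩ; upper segment (1−x)·R_p = 1.937 MΩ.
Lower segment in parallel with the load: 2.283 ‖ 24.7 = 2.090 MΩ.
Then V_out = V_DC · 2.090/(1.937 + 2.090) = 13.44 V.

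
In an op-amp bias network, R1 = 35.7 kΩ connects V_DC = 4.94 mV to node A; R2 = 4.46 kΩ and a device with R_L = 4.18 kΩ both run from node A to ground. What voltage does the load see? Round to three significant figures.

V_out ≈ 0.282 mV

The load sits in parallel with R2, giving an effective lower resistance R2' = R2·R_L/(R2+R_L) = 2.158 kΩ.
Voltage divider with the loaded lower leg: V_out = 4.94 × 2.158/(35.7 + 2.158) = 4.94 × 0.05700 = 0.2816 mV.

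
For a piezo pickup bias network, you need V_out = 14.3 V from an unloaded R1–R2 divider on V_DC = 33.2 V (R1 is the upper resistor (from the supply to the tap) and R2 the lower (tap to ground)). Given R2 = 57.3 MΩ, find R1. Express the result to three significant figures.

Required fraction k = V_out/V_DC = 0.4307.
Rearranging, R1 = R2·(1−k)/k = 57.3 × 1.322 = 75.73 MΩ.

R1 ≈ 75.7 MΩ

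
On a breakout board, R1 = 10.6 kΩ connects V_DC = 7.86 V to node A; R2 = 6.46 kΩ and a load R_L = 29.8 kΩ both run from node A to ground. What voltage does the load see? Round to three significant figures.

First combine the lower leg with the load: R2 ‖ R_L = 5.309 kΩ.
Voltage divider with the loaded lower leg: V_out = 7.86 × 5.309/(10.6 + 5.309) = 7.86 × 0.3337 = 2.623 V.
(Unloaded it would be 2.98 V; the load pulls it down.)

V_out ≈ 2.62 V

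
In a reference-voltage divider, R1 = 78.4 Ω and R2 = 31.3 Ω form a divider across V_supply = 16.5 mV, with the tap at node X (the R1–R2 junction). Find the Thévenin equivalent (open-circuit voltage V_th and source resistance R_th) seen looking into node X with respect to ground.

Open-circuit (no load on X): V_th = V_supply · R2/(R1 + R2) = 16.5 × 31.3/(78.40 + 31.3) = 4.708 mV.
Zeroing V_supply shorts the top of R1 to ground, so R_th = R1 ‖ R2 = 22.37 Ω.

V_th ≈ 4.71 mV, R_th ≈ 22.4 Ω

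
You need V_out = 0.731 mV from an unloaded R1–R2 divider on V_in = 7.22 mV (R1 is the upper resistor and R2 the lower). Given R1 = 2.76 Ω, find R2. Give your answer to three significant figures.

R2 ≈ 0.311 Ω

The divider ratio is R2/(R1+R2) = 0.731/7.22 = 0.1012.
So R2 = R1 · V_out/(V_in − V_out) = 2.76 × 0.731/(7.22 − 0.731) = 2.76 × 0.1127 = 0.3109 Ω.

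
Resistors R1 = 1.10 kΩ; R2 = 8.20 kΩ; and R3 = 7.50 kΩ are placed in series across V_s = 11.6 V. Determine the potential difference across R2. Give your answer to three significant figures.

Total series resistance ΣR = 1.10 + 8.20 + 7.50 = 16.80 kΩ.
By the voltage-divider rule, V = 11.6 × 8.200/16.80 = 5.662 V.

V ≈ 5.66 V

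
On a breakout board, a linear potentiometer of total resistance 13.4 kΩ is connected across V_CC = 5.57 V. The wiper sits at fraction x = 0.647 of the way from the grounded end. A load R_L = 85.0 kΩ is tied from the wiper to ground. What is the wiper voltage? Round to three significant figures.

The pot divides into 4.730 kΩ above the wiper and 8.670 kΩ below.
Lower segment in parallel with the load: 8.670 ‖ 85.0 = 7.867 kΩ.
Then V_out = V_CC · 7.867/(4.730 + 7.867) = 3.479 V.

V_out ≈ 3.48 V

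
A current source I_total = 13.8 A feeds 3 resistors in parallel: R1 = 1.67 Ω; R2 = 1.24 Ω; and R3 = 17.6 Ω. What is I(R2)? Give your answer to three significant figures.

I ≈ 7.61 A

ΣG = 1/1.67 + 1/1.24 + 1/17.6 = 1.462.
By the current-divider rule, I = I_total · G_k/ΣG = 13.8 × 0.5516 = 7.612 A.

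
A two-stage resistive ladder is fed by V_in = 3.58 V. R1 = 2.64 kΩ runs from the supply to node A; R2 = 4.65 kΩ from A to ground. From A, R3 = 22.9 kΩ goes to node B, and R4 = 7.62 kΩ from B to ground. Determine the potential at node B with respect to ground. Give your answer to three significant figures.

The second stage (R3 + R4 = 30.52 kΩ) loads node A in parallel with R2.
R2 ‖ (R3+R4) = 4.035 kΩ.
V_A = 3.58 × 4.035/(2.64 + 4.035) = 2.164 V.
Then the unloaded second divider: V_B = V_A × R4/(R3+R4) = 2.164 × 0.2497 = 0.5403 V.

V_B ≈ 0.540 V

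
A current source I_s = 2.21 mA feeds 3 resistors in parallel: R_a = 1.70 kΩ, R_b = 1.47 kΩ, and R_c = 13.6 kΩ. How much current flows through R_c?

I ≈ 0.121 mA

Conductances: ΣG = 1/1.70 + 1/1.47 + 1/13.6 = 1.342 (1/kΩ).
R_c takes the fraction G_k/ΣG = 0.07353/1.342 = 0.05479, so I = 2.21 × 0.05479 = 0.1211 mA.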